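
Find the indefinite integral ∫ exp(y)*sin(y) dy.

exp(y)*sin(y)/2 - exp(y)*cos(y)/2 + C

Let I denote the integral. Integrate by parts with u = sin(y), dv = exp(y) dy, so v = exp(y): I = exp(y)*sin(y) − ∫ exp(y)*cos(y) dy.
Apply parts again with u = cos(y), dv = exp(y) dy: ∫ exp(y)*cos(y) dy = exp(y)*cos(y) + I. Substituting back brings back I: I = exp(y)*sin(y) - exp(y)*cos(y) − I.
Solving for I: (1 + 1)·I equals the remaining terms, so I = (1/2)·(exp(y)*sin(y) - exp(y)*cos(y)).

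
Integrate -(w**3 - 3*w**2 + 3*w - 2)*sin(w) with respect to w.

Use integration by parts with u = w**3 - 3*w**2 + 3*w - 2, dv = -sin(w) dw, so v = cos(w).
Apply parts 3 times (tabular method): alternate signs, differentiate u down to 0, integrate dv up.

w**3*cos(w) - 3*w**2*sin(w) - 3*w**2*cos(w) + 6*w*sin(w) - 3*w*cos(w) + 3*sin(w) + 4*cos(w) + C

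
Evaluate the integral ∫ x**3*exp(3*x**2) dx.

(3*x**2 - 1)*exp(3*x**2)/18 + C

Let u = x², du = 2x dx; rewrite as (1/2)∫ u^1·exp(3u) du.
Now integrate by parts 1 time.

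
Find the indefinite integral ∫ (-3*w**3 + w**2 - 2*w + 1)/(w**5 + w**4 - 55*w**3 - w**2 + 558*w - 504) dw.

-623*log(w - 6)/1950 + 11*log(w - 3)/60 - 3*log(w - 1)/400 - 31*log(w + 4)/150 + 1093*log(w + 7)/3120 + C

Factor the denominator: (w - 6)*(w - 3)*(w - 1)*(w + 4)*(w + 7).
Partial-fraction decomposition: 1093/(3120*(w + 7)) - 31/(150*(w + 4)) - 3/(400*(w - 1)) + 11/(60*(w - 3)) - 623/(1950*(w - 6)).
Integrate each term: A/(w−a) contributes A·log|w−a|.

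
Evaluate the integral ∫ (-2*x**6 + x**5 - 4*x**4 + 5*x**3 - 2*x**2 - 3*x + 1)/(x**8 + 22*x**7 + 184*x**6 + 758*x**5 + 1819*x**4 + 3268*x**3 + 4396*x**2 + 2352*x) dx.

Factor the denominator: x*(x + 1)*(x + 3)*(x + 4)*(x + 7)**2*(x**2 + 4).
Partial-fraction decomposition: (6904*x - 3331)/(730340*(x**2 + 4)) - 7877687/(2477538*(x + 7)) - 65875/(6678*(x + 7)**2) + 10579/(2160*(x + 4)) - 271/(156*(x + 3)) + 1/(108*(x + 1)) + 1/(2352*x).
Integrate each term; A/(x−a) gives A·log|x−a|; the (Bx+D)/(x²+p²) term gives a log and an atan.

log(x)/2352 + log(x + 1)/108 - 271*log(x + 3)/156 + 10579*log(x + 4)/2160 - 7877687*log(x + 7)/2477538 + 863*log(x**2 + 4)/182585 - 3331*atan(x/2)/1460680 + 65875/(6678*x + 46746) + C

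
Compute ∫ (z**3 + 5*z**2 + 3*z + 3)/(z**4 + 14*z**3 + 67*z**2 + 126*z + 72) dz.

2*log(z + 1)/15 - 2*log(z + 3) + 7*log(z + 4)/6 + 17*log(z + 6)/10 + C

Factor the denominator: (z + 1)*(z + 3)*(z + 4)*(z + 6).
Partial-fraction decomposition: 17/(10*(z + 6)) + 7/(6*(z + 4)) - 2/(z + 3) + 2/(15*(z + 1)).
Integrate each term: A/(z−a) contributes A·log|z−a|.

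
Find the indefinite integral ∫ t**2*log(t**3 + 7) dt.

Let u = t**3 + 7, so du = (3*t**2) dt.
The integral becomes (1/3)·∫ log(u) du; integrate by parts with u′=log(u), dv′=du.

t**3*log(t**3 + 7)/3 - t**3/3 + 7*log(t**3 + 7)/3 + C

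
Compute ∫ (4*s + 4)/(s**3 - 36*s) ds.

Factor the denominator: s*(s - 6)*(s + 6).
Partial-fraction decomposition: -5/(18*(s + 6)) + 7/(18*(s - 6)) - 1/(9*s).
Integrate each term: A/(s−a) contributes A·log|s−a|.

-log(s)/9 + 7*log(s - 6)/18 - 5*log(s + 6)/18 + C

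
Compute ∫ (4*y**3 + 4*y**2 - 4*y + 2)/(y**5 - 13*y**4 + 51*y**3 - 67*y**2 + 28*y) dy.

Factor the denominator: y*(y - 7)*(y - 4)*(y - 1)**2.
Partial-fraction decomposition: 13/(18*(y - 1)) + 1/(3*(y - 1)**2) - 17/(6*(y - 4)) + 257/(126*(y - 7)) + 1/(14*y).
Integrate each term; A/(y−a) gives A·log|y−a|; A/(y−a)² gives −A/(y−a).

log(y)/14 + 257*log(y - 7)/126 - 17*log(y - 4)/6 + 13*log(y - 1)/18 - 1/(3*y - 3) + C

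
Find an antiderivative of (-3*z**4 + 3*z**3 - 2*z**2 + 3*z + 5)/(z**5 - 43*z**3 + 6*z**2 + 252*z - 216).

-3289*log(z - 6)/2160 + 21*log(z - 2)/160 + 3*log(z - 1)/70 + 173*log(z + 3)/270 - 4621*log(z + 6)/2016 + C

Factor the denominator: (z - 6)*(z - 2)*(z - 1)*(z + 3)*(z + 6).
Partial-fraction decomposition: -4621/(2016*(z + 6)) + 173/(270*(z + 3)) + 3/(70*(z - 1)) + 21/(160*(z - 2)) - 3289/(2160*(z - 6)).
Integrate each term: A/(z−a) contributes A·log|z−a|.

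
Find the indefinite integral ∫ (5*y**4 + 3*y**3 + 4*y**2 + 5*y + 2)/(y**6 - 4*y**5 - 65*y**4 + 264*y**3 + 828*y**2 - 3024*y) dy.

Factor the denominator: y*(y - 6)**2*(y - 3)*(y + 4)*(y + 7).
Partial-fraction decomposition: -3713/(11830*(y + 7)) + 27/(200*(y + 4)) + 77/(270*(y - 3)) - 5357/(50700*(y - 6)) + 1826/(585*(y - 6)**2) - 1/(1512*y).
Integrate each term; A/(y−a) gives A·log|y−a|; A/(y−a)² gives −A/(y−a).

-log(y)/1512 - 5357*log(y - 6)/50700 + 77*log(y - 3)/270 + 27*log(y + 4)/200 - 3713*log(y + 7)/11830 - 1826/(585*y - 3510) + C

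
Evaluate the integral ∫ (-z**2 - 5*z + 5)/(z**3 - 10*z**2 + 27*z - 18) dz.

Factor the denominator: (z - 6)*(z - 3)*(z - 1).
Partial-fraction decomposition: -1/(10*(z - 1)) + 19/(6*(z - 3)) - 61/(15*(z - 6)).
Integrate each term: A/(z−a) contributes A·log|z−a|.

-61*log(z - 6)/15 + 19*log(z - 3)/6 - log(z - 1)/10 + C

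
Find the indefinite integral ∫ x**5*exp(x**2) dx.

(x**4 - 2*x**2 + 2)*exp(x**2)/2 + C

Let u = x², du = 2x dx; rewrite as (1/2)∫ u^2·exp(1u) du.
Now integrate by parts 2 times.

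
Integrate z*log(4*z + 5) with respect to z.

Use integration by parts with u = log(4*z + 5), dv = z dz.
Then du = 4/(4*z + 5) dz and v = z**2/2.

z**2*log(4*z + 5)/2 - z**2/4 + 5*z/8 - 25*log(4*z + 5)/32 + C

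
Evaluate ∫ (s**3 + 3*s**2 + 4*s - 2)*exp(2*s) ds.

(4*s**3 + 6*s**2 + 10*s - 13)*exp(2*s)/8 + C

Use integration by parts with u = s**3 + 3*s**2 + 4*s - 2, dv = exp(2*s) ds, so v = exp(2*s)/2.
Apply parts 3 times (tabular method): alternate signs, differentiate u down to 0, integrate dv up.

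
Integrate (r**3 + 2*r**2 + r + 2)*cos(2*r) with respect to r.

Use integration by parts with u = r**3 + 2*r**2 + r + 2, dv = cos(2*r) dr, so v = sin(2*r)/2.
Apply parts 3 times (tabular method): alternate signs, differentiate u down to 0, integrate dv up.

r**3*sin(2*r)/2 + r**2*sin(2*r) + 3*r**2*cos(2*r)/4 - r*sin(2*r)/4 + r*cos(2*r) + sin(2*r)/2 - cos(2*r)/8 + C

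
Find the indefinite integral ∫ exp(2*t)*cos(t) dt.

exp(2*t)*sin(t)/5 + 2*exp(2*t)*cos(t)/5 + C

Let I denote the integral. Integrate by parts with u = cos(t), dv = exp(2*t) dt, so v = exp(2*t)/2: I = exp(2*t)*cos(t)/2 + (1/2)·∫ exp(2*t)*sin(t) dt.
Apply parts again with u = sin(t), dv = exp(2*t) dt: ∫ exp(2*t)*sin(t) dt = exp(2*t)*sin(t)/2 − (1/2)·I. Substituting back brings back I: I = exp(2*t)*sin(t)/4 + exp(2*t)*cos(t)/2 − (1/4)·I.
Solving for I: (1 + 1/4)·I equals the remaining terms, so I = (4/5)·(exp(2*t)*sin(t)/4 + exp(2*t)*cos(t)/2).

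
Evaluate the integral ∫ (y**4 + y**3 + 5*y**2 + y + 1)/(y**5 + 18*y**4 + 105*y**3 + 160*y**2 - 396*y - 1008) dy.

47*log(y - 2)/2160 - 97*log(y + 3)/60 + 269*log(y + 4)/36 - 1255*log(y + 6)/48 + 2297*log(y + 7)/108 + C

Factor the denominator: (y - 2)*(y + 3)*(y + 4)*(y + 6)*(y + 7).
Partial-fraction decomposition: 2297/(108*(y + 7)) - 1255/(48*(y + 6)) + 269/(36*(y + 4)) - 97/(60*(y + 3)) + 47/(2160*(y - 2)).
Integrate each term: A/(y−a) contributes A·log|y−a|.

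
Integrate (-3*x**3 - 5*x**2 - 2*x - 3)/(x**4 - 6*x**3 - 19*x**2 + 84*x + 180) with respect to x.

-281*log(x - 6)/24 + 513*log(x - 5)/56 + 5*log(x + 2)/56 - 13*log(x + 3)/24 + C

Factor the denominator: (x - 6)*(x - 5)*(x + 2)*(x + 3).
Partial-fraction decomposition: -13/(24*(x + 3)) + 5/(56*(x + 2)) + 513/(56*(x - 5)) - 281/(24*(x - 6)).
Integrate each term: A/(x−a) contributes A·log|x−a|.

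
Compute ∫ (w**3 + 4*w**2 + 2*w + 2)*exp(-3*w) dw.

Use integration by parts with u = w**3 + 4*w**2 + 2*w + 2, dv = exp(-3*w) dw, so v = -exp(-3*w)/3.
Apply parts 3 times (tabular method): alternate signs, differentiate u down to 0, integrate dv up.

(-9*w**3 - 45*w**2 - 48*w - 34)*exp(-3*w)/27 + C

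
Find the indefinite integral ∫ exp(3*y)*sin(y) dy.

3*exp(3*y)*sin(y)/10 - exp(3*y)*cos(y)/10 + C

Let I denote the integral. Integrate by parts with u = sin(y), dv = exp(3*y) dy, so v = exp(3*y)/3: I = exp(3*y)*sin(y)/3 − (1/3)·∫ exp(3*y)*cos(y) dy.
Apply parts again with u = cos(y), dv = exp(3*y) dy: ∫ exp(3*y)*cos(y) dy = exp(3*y)*cos(y)/3 + (1/3)·I. Substituting back brings back I: I = exp(3*y)*sin(y)/3 - exp(3*y)*cos(y)/9 − (1/9)·I.
Solving for I: (1 + 1/9)·I equals the remaining terms, so I = (9/10)·(exp(3*y)*sin(y)/3 - exp(3*y)*cos(y)/9).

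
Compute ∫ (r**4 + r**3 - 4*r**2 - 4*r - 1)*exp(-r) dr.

Use integration by parts with u = r**4 + r**3 - 4*r**2 - 4*r - 1, dv = exp(-r) dr, so v = -exp(-r).
Apply parts 4 times (tabular method): alternate signs, differentiate u down to 0, integrate dv up.

(-r**4 - 5*r**3 - 11*r**2 - 18*r - 17)*exp(-r) + C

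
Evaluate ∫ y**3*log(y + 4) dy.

Use integration by parts with u = log(y + 4), dv = y**3 dy.
Then du = 1/(y + 4) dy and v = y**4/4.

y**4*log(y + 4)/4 - y**4/16 + y**3/3 - 2*y**2 + 16*y - 64*log(y + 4) + C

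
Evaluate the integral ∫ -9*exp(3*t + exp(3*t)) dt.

Let u = exp(3*t), so du = (3*exp(3*t)) dt.
Rewriting, the integral becomes -3·∫ e^u du = -3·e^u.
Substituting back, u = exp(3*t).

-3*exp(exp(3*t)) + C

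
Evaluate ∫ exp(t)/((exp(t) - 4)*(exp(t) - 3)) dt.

Let u = e^t, du = e^t dt.
The integral becomes ∫ du/((u-4)(u-3)); decompose into partial fractions.

log(exp(t) - 4) - log(exp(t) - 3) + C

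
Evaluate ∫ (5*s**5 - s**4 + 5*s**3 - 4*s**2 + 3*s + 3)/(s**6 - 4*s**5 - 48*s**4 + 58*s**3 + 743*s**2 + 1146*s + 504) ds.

83177*log(s - 7)/7040 - 12847*log(s - 6)/1470 + 1185*log(s + 1)/6272 - 491*log(s + 3)/120 + 641*log(s + 4)/110 + 5/(112*s + 112) + C

Factor the denominator: (s - 7)*(s - 6)*(s + 1)**2*(s + 3)*(s + 4).
Partial-fraction decomposition: 641/(110*(s + 4)) - 491/(120*(s + 3)) + 1185/(6272*(s + 1)) - 5/(112*(s + 1)**2) - 12847/(1470*(s - 6)) + 83177/(7040*(s - 7)).
Integrate each term; A/(s−a) gives A·log|s−a|; A/(s−a)² gives −A/(s−a).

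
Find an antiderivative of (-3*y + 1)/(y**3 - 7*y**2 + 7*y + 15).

-7*log(y - 5)/6 + log(y - 3) + log(y + 1)/6 + C

Factor the denominator: (y - 5)*(y - 3)*(y + 1).
Partial-fraction decomposition: 1/(6*(y + 1)) + 1/(y - 3) - 7/(6*(y - 5)).
Integrate each term: A/(y−a) contributes A·log|y−a|.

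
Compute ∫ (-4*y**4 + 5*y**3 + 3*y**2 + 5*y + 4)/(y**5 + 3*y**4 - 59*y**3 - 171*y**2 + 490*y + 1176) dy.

-7703*log(y - 7)/5544 + 143*log(y - 3)/1400 - 49*log(y + 2)/225 + 656*log(y + 4)/231 - 11203*log(y + 7)/2100 + C

Factor the denominator: (y - 7)*(y - 3)*(y + 2)*(y + 4)*(y + 7).
Partial-fraction decomposition: -11203/(2100*(y + 7)) + 656/(231*(y + 4)) - 49/(225*(y + 2)) + 143/(1400*(y - 3)) - 7703/(5544*(y - 7)).
Integrate each term: A/(y−a) contributes A·log|y−a|.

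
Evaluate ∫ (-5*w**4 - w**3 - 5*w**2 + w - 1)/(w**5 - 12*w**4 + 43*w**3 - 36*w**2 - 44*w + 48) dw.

-6871*log(w - 6)/280 + 1421*log(w - 4)/60 - 107*log(w - 2)/24 + 11*log(w - 1)/30 - 11*log(w + 1)/210 + C

Factor the denominator: (w - 6)*(w - 4)*(w - 2)*(w - 1)*(w + 1).
Partial-fraction decomposition: -11/(210*(w + 1)) + 11/(30*(w - 1)) - 107/(24*(w - 2)) + 1421/(60*(w - 4)) - 6871/(280*(w - 6)).
Integrate each term: A/(w−a) contributes A·log|w−a|.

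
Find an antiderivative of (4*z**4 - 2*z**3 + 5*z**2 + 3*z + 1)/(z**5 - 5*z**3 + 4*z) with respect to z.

Factor the denominator: z*(z - 2)*(z - 1)*(z + 1)*(z + 2).
Partial-fraction decomposition: 95/(24*(z + 2)) - 3/(2*(z + 1)) - 11/(6*(z - 1)) + 25/(8*(z - 2)) + 1/(4*z).
Integrate each term: A/(z−a) contributes A·log|z−a|.

log(z)/4 + 25*log(z - 2)/8 - 11*log(z - 1)/6 - 3*log(z + 1)/2 + 95*log(z + 2)/24 + C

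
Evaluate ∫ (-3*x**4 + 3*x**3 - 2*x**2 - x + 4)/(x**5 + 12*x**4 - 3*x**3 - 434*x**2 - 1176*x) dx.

-log(x)/294 - 1657*log(x - 6)/5070 - 41*log(x + 4)/15 + 1579*log(x + 7)/24843 - 2773/(91*x + 637) + C

Factor the denominator: x*(x - 6)*(x + 4)*(x + 7)**2.
Partial-fraction decomposition: 1579/(24843*(x + 7)) + 2773/(91*(x + 7)**2) - 41/(15*(x + 4)) - 1657/(5070*(x - 6)) - 1/(294*x).
Integrate each term; A/(x−a) gives A·log|x−a|; A/(x−a)² gives −A/(x−a).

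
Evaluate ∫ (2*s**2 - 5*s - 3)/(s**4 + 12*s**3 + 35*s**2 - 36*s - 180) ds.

Factor the denominator: (s - 2)*(s + 3)*(s + 5)*(s + 6).
Partial-fraction decomposition: -33/(8*(s + 6)) + 36/(7*(s + 5)) - 1/(s + 3) - 1/(56*(s - 2)).
Integrate each term: A/(s−a) contributes A·log|s−a|.

-log(s - 2)/56 - log(s + 3) + 36*log(s + 5)/7 - 33*log(s + 6)/8 + C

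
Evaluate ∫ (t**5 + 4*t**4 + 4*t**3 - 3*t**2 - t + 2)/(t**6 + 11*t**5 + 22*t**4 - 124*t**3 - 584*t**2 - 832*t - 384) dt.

Factor the denominator: (t - 4)*(t + 1)*(t + 2)**2*(t + 4)*(t + 6).
Partial-fraction decomposition: 889/(400*(t + 6)) - 149/(96*(t + 4)) + 23/(144*(t + 2)) - 1/(6*(t + 2)**2) + 1/(75*(t + 1)) + 1127/(7200*(t - 4)).
Integrate each term; A/(t−a) gives A·log|t−a|; A/(t−a)² gives −A/(t−a).

1127*log(t - 4)/7200 + log(t + 1)/75 + 23*log(t + 2)/144 - 149*log(t + 4)/96 + 889*log(t + 6)/400 + 1/(6*t + 12) + C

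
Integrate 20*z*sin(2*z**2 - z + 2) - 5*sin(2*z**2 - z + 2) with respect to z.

Let u = 2*z**2 - z + 2, so du = (4*z - 1) dz.
Rewriting, the integral becomes 5·∫ sin(u) du = 5·-cos(u).
Substituting back, u = 2*z**2 - z + 2.

-5*cos(2*z**2 - z + 2) + C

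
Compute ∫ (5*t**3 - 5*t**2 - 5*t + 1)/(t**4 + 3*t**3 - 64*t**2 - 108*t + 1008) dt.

67*log(t - 6)/24 - 221*log(t - 4)/220 - 1229*log(t + 6)/120 + 148*log(t + 7)/11 + C

Factor the denominator: (t - 6)*(t - 4)*(t + 6)*(t + 7).
Partial-fraction decomposition: 148/(11*(t + 7)) - 1229/(120*(t + 6)) - 221/(220*(t - 4)) + 67/(24*(t - 6)).
Integrate each term: A/(t−a) contributes A·log|t−a|.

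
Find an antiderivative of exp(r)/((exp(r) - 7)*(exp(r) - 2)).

Let u = e^r, du = e^r dr.
The integral becomes ∫ du/((u-2)(u-7)); decompose into partial fractions.

log(exp(r) - 7)/5 - log(exp(r) - 2)/5 + C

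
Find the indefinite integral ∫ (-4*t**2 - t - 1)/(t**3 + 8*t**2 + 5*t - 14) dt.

-log(t - 1)/4 + log(t + 2) - 19*log(t + 7)/4 + C

Factor the denominator: (t - 1)*(t + 2)*(t + 7).
Partial-fraction decomposition: -19/(4*(t + 7)) + 1/(t + 2) - 1/(4*(t - 1)).
Integrate each term: A/(t−a) contributes A·log|t−a|.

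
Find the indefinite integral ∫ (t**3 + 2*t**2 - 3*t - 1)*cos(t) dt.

Use integration by parts with u = t**3 + 2*t**2 - 3*t - 1, dv = cos(t) dt, so v = sin(t).
Apply parts 3 times (tabular method): alternate signs, differentiate u down to 0, integrate dv up.

t**3*sin(t) + 2*t**2*sin(t) + 3*t**2*cos(t) - 9*t*sin(t) + 4*t*cos(t) - 5*sin(t) - 9*cos(t) + C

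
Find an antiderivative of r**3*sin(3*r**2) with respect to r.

Let u = r², du = 2r dr; rewrite as (1/2)∫ u^1·sin(3u) du.
Now integrate by parts 1 time.

-r**2*cos(3*r**2)/6 + sin(3*r**2)/18 + C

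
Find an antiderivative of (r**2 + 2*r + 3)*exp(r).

Use integration by parts with u = r**2 + 2*r + 3, dv = exp(r) dr, so v = exp(r).
Apply parts 2 times (tabular method): alternate signs, differentiate u down to 0, integrate dv up.

(r**2 + 3)*exp(r) + C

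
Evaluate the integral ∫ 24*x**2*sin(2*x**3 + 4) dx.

Let u = 2*x**3 + 4, so du = (6*x**2) dx.
Rewriting, the integral becomes 4·∫ sin(u) du = 4·-cos(u).
Substituting back, u = 2*x**3 + 4.

-4*cos(2*x**3 + 4) + C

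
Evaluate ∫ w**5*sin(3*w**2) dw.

Let u = w², du = 2w dw; rewrite as (1/2)∫ u^2·sin(3u) du.
Now integrate by parts 2 times.

-w**4*cos(3*w**2)/6 + w**2*sin(3*w**2)/9 + cos(3*w**2)/27 + C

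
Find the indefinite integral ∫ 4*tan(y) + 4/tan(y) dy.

4*log(tan(y)) + C

Let u = tan(y), so du = (tan(y)**2 + 1) dy.
Rewriting, the integral becomes 4·∫ 1/u du = 4·log(u).
Substituting back, u = tan(y).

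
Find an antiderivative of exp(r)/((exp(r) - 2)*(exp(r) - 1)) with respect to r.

Let u = e^r, du = e^r dr.
The integral becomes ∫ du/((u-1)(u-2)); decompose into partial fractions.

log(exp(r) - 2) - log(exp(r) - 1) + C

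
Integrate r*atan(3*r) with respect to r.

r**2*atan(3*r)/2 - r/6 + atan(3*r)/18 + C

Use integration by parts with u = arctan(3*r), dv = r dr.
Then du = 3/(9*r**2 + 1) dr.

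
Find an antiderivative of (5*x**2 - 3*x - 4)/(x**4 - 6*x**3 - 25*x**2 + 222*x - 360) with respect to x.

53*log(x - 5)/11 - 32*log(x - 4)/5 + 16*log(x - 3)/9 - 97*log(x + 6)/495 + C

Factor the denominator: (x - 5)*(x - 4)*(x - 3)*(x + 6).
Partial-fraction decomposition: -97/(495*(x + 6)) + 16/(9*(x - 3)) - 32/(5*(x - 4)) + 53/(11*(x - 5)).
Integrate each term: A/(x−a) contributes A·log|x−a|.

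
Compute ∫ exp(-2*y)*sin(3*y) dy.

Let I denote the integral. Integrate by parts with u = sin(3*y), dv = exp(-2*y) dy, so v = -exp(-2*y)/2: I = -exp(-2*y)*sin(3*y)/2 + (3/2)·∫ exp(-2*y)*cos(3*y) dy.
Apply parts again with u = cos(3*y), dv = exp(-2*y) dy: ∫ exp(-2*y)*cos(3*y) dy = -exp(-2*y)*cos(3*y)/2 − (3/2)·I. Substituting back brings back I: I = -exp(-2*y)*sin(3*y)/2 - 3*exp(-2*y)*cos(3*y)/4 − (9/4)·I.
Solving for I: (1 + 9/4)·I equals the remaining terms, so I = (4/13)·(-exp(-2*y)*sin(3*y)/2 - 3*exp(-2*y)*cos(3*y)/4).

-2*exp(-2*y)*sin(3*y)/13 - 3*exp(-2*y)*cos(3*y)/13 + C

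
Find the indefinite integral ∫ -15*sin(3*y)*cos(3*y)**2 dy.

Let u = cos(3*y), so du = (-3*sin(3*y)) dy.
Rewriting, the integral becomes 5·∫ u^2 du = 5·u^3/3.
Substituting back, u = cos(3*y).

5*cos(3*y)**3/3 + C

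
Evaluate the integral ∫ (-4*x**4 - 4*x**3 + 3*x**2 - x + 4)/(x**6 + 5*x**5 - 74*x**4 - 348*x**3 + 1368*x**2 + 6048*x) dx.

log(x)/1512 - 171109*log(x - 6)/1216800 + 89*log(x + 4)/300 - 2101*log(x + 6)/864 + 8074*log(x + 7)/3549 + 2971/(4680*x - 28080) + C

Factor the denominator: x*(x - 6)**2*(x + 4)*(x + 6)*(x + 7).
Partial-fraction decomposition: 8074/(3549*(x + 7)) - 2101/(864*(x + 6)) + 89/(300*(x + 4)) - 171109/(1216800*(x - 6)) - 2971/(4680*(x - 6)**2) + 1/(1512*x).
Integrate each term; A/(x−a) gives A·log|x−a|; A/(x−a)² gives −A/(x−a).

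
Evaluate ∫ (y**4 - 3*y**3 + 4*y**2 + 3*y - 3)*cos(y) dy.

y**4*sin(y) - 3*y**3*sin(y) + 4*y**3*cos(y) - 8*y**2*sin(y) - 9*y**2*cos(y) + 21*y*sin(y) - 16*y*cos(y) + 13*sin(y) + 21*cos(y) + C

Use integration by parts with u = y**4 - 3*y**3 + 4*y**2 + 3*y - 3, dv = cos(y) dy, so v = sin(y).
Apply parts 4 times (tabular method): alternate signs, differentiate u down to 0, integrate dv up.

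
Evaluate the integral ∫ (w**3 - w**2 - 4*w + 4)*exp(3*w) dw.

(9*w**3 - 18*w**2 - 24*w + 44)*exp(3*w)/27 + C

Use integration by parts with u = w**3 - w**2 - 4*w + 4, dv = exp(3*w) dw, so v = exp(3*w)/3.
Apply parts 3 times (tabular method): alternate signs, differentiate u down to 0, integrate dv up.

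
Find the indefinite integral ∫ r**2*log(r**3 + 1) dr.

Let u = r**3 + 1, so du = (3*r**2) dr.
The integral becomes (1/3)·∫ log(u) du; integrate by parts with u′=log(u), dv′=du.

r**3*log(r**3 + 1)/3 - r**3/3 + log(r**3 + 1)/3 + C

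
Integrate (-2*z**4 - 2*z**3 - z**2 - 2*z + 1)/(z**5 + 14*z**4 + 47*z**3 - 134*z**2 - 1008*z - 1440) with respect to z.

-221*log(z - 4)/1680 + 55*log(z + 3)/21 - 391*log(z + 4)/16 + 169*log(z + 5)/3 - 2183*log(z + 6)/60 + C

Factor the denominator: (z - 4)*(z + 3)*(z + 4)*(z + 5)*(z + 6).
Partial-fraction decomposition: -2183/(60*(z + 6)) + 169/(3*(z + 5)) - 391/(16*(z + 4)) + 55/(21*(z + 3)) - 221/(1680*(z - 4)).
Integrate each term: A/(z−a) contributes A·log|z−a|.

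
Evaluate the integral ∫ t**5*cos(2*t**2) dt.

Let u = t², du = 2t dt; rewrite as (1/2)∫ u^2·cos(2u) du.
Now integrate by parts 2 times.

t**4*sin(2*t**2)/4 + t**2*cos(2*t**2)/4 - sin(2*t**2)/8 + C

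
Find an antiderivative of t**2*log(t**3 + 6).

Let u = t**3 + 6, so du = (3*t**2) dt.
The integral becomes (1/3)·∫ log(u) du; integrate by parts with u′=log(u), dv′=du.

t**3*log(t**3 + 6)/3 - t**3/3 + 2*log(t**3 + 6) + C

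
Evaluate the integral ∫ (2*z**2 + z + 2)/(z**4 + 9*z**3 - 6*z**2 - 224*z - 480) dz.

Factor the denominator: (z - 5)*(z + 4)**2*(z + 6).
Partial-fraction decomposition: -17/(11*(z + 6)) + 40/(27*(z + 4)) - 5/(3*(z + 4)**2) + 19/(297*(z - 5)).
Integrate each term; A/(z−a) gives A·log|z−a|; A/(z−a)² gives −A/(z−a).

19*log(z - 5)/297 + 40*log(z + 4)/27 - 17*log(z + 6)/11 + 5/(3*z + 12) + C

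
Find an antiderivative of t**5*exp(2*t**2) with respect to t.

Let u = t², du = 2t dt; rewrite as (1/2)∫ u^2·exp(2u) du.
Now integrate by parts 2 times.

(2*t**4 - 2*t**2 + 1)*exp(2*t**2)/8 + C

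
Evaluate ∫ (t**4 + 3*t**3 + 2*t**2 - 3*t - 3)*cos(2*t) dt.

t**4*sin(2*t)/2 + 3*t**3*sin(2*t)/2 + t**3*cos(2*t) - t**2*sin(2*t)/2 + 9*t**2*cos(2*t)/4 - 15*t*sin(2*t)/4 - t*cos(2*t)/2 - 5*sin(2*t)/4 - 15*cos(2*t)/8 + C

Use integration by parts with u = t**4 + 3*t**3 + 2*t**2 - 3*t - 3, dv = cos(2*t) dt, so v = sin(2*t)/2.
Apply parts 4 times (tabular method): alternate signs, differentiate u down to 0, integrate dv up.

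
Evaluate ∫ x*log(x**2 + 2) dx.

x**2*log(x**2 + 2)/2 - x**2/2 + log(x**2 + 2) + C

Let u = x**2 + 2, so du = (2*x) dx.
The integral becomes (1/2)·∫ log(u) du; integrate by parts with u′=log(u), dv′=du.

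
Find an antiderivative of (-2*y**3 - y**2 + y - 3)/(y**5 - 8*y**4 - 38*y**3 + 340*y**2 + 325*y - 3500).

Factor the denominator: (y - 7)*(y - 5)**2*(y + 4)*(y + 5).
Partial-fraction decomposition: 217/(1200*(y + 5)) - 35/(297*(y + 4)) + 892/(675*(y - 5)) + 91/(60*(y - 5)**2) - 731/(528*(y - 7)).
Integrate each term; A/(y−a) gives A·log|y−a|; A/(y−a)² gives −A/(y−a).

-731*log(y - 7)/528 + 892*log(y - 5)/675 - 35*log(y + 4)/297 + 217*log(y + 5)/1200 - 91/(60*y - 300) + C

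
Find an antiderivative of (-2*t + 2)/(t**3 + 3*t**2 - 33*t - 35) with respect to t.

2*log(t + 7)/9 - log(t**2 - 4*t - 5)/9 + C

Factor the denominator: (t - 5)*(t + 1)*(t + 7).
Partial-fraction decomposition: 2/(9*(t + 7)) - 1/(9*(t + 1)) - 1/(9*(t - 5)).
Integrate each term: A/(t−a) contributes A·log|t−a|.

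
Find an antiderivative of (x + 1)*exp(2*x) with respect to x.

Use integration by parts with u = x + 1, dv = exp(2*x) dx, so v = exp(2*x)/2.
Apply parts 1 times (tabular method): alternate signs, differentiate u down to 0, integrate dv up.

(2*x + 1)*exp(2*x)/4 + C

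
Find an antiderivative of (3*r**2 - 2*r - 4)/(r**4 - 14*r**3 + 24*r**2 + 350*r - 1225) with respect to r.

Factor the denominator: (r - 7)**2*(r - 5)*(r + 5).
Partial-fraction decomposition: -9/(160*(r + 5)) + 61/(40*(r - 5)) - 47/(32*(r - 7)) + 43/(8*(r - 7)**2).
Integrate each term; A/(r−a) gives A·log|r−a|; A/(r−a)² gives −A/(r−a).

-47*log(r - 7)/32 + 61*log(r - 5)/40 - 9*log(r + 5)/160 - 43/(8*r - 56) + C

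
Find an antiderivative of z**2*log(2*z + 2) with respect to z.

z**3*log(2*z + 2)/3 - z**3/9 + z**2/6 - z/3 + log(z + 1)/3 + C

Use integration by parts with u = log(2*z + 2), dv = z**2 dz.
Then du = 2/(2*z + 2) dz and v = z**3/3.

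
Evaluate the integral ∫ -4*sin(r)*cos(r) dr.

2*cos(r)**2 + C

Let u = cos(r), so du = (-sin(r)) dr.
Rewriting, the integral becomes 4·∫ u^1 du = 4·u^2/2.
Substituting back, u = cos(r).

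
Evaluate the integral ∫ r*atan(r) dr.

r**2*atan(r)/2 - r/2 + atan(r)/2 + C

Use integration by parts with u = arctan(r), dv = r dr.
Then du = 1/(r**2 + 1) dr.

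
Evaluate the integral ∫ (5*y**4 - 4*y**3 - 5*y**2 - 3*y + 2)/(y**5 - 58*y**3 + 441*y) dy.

Factor the denominator: y*(y - 7)*(y - 3)*(y + 3)*(y + 7).
Partial-fraction decomposition: 2631/(784*(y + 7)) - 479/(720*(y + 3)) - 49/(144*(y - 3)) + 10369/(3920*(y - 7)) + 2/(441*y).
Integrate each term: A/(y−a) contributes A·log|y−a|.

2*log(y)/441 + 10369*log(y - 7)/3920 - 49*log(y - 3)/144 - 479*log(y + 3)/720 + 2631*log(y + 7)/784 + C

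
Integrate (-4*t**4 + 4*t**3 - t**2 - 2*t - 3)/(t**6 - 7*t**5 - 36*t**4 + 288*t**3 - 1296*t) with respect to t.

Factor the denominator: t*(t - 6)**2*(t - 3)*(t + 2)*(t + 6).
Partial-fraction decomposition: 25/(128*(t + 6)) - 99/(2560*(t + 2)) - 26/(135*(t - 3)) + 155/(4608*(t - 6)) - 1457/(576*(t - 6)**2) + 1/(432*t).
Integrate each term; A/(t−a) gives A·log|t−a|; A/(t−a)² gives −A/(t−a).

log(t)/432 + 155*log(t - 6)/4608 - 26*log(t - 3)/135 - 99*log(t + 2)/2560 + 25*log(t + 6)/128 + 1457/(576*t - 3456) + C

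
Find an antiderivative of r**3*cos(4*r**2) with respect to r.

r**2*sin(4*r**2)/8 + cos(4*r**2)/32 + C

Let u = r², du = 2r dr; rewrite as (1/2)∫ u^1·cos(4u) du.
Now integrate by parts 1 time.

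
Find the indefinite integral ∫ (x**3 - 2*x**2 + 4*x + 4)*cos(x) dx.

Use integration by parts with u = x**3 - 2*x**2 + 4*x + 4, dv = cos(x) dx, so v = sin(x).
Apply parts 3 times (tabular method): alternate signs, differentiate u down to 0, integrate dv up.

x**3*sin(x) - 2*x**2*sin(x) + 3*x**2*cos(x) - 2*x*sin(x) - 4*x*cos(x) + 8*sin(x) - 2*cos(x) + C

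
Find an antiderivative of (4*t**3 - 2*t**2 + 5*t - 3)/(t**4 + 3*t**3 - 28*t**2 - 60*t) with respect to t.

Factor the denominator: t*(t - 5)*(t + 2)*(t + 6).
Partial-fraction decomposition: 323/(88*(t + 6)) - 53/(56*(t + 2)) + 472/(385*(t - 5)) + 1/(20*t).
Integrate each term: A/(t−a) contributes A·log|t−a|.

log(t)/20 + 472*log(t - 5)/385 - 53*log(t + 2)/56 + 323*log(t + 6)/88 + C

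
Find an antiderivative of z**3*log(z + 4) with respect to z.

Use integration by parts with u = log(z + 4), dv = z**3 dz.
Then du = 1/(z + 4) dz and v = z**4/4.

z**4*log(z + 4)/4 - z**4/16 + z**3/3 - 2*z**2 + 16*z - 64*log(z + 4) + C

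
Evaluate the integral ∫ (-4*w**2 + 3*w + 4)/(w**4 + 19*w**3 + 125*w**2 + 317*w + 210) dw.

Factor the denominator: (w + 1)*(w + 5)*(w + 6)*(w + 7).
Partial-fraction decomposition: 71/(4*(w + 7)) - 158/(5*(w + 6)) + 111/(8*(w + 5)) - 1/(40*(w + 1)).
Integrate each term: A/(w−a) contributes A·log|w−a|.

-log(w + 1)/40 + 111*log(w + 5)/8 - 158*log(w + 6)/5 + 71*log(w + 7)/4 + C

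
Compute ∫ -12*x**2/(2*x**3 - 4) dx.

-2*log(2*x**3 - 4) + C

Let u = 2*x**3 - 4, so du = (6*x**2) dx.
Rewriting, the integral becomes -2·∫ 1/u du = -2·log(u).
Substituting back, u = 2*x**3 - 4.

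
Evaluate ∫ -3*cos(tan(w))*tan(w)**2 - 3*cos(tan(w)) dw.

Let u = tan(w), so du = (tan(w)**2 + 1) dw.
Rewriting, the integral becomes -3·∫ cos(u) du = -3·sin(u).
Substituting back, u = tan(w).

-3*sin(tan(w)) + C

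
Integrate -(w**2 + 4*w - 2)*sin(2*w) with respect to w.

Use integration by parts with u = w**2 + 4*w - 2, dv = -sin(2*w) dw, so v = cos(2*w)/2.
Apply parts 2 times (tabular method): alternate signs, differentiate u down to 0, integrate dv up.

w**2*cos(2*w)/2 - w*sin(2*w)/2 + 2*w*cos(2*w) - sin(2*w) - 5*cos(2*w)/4 + C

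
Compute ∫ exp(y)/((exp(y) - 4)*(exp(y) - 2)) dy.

Let u = e^y, du = e^y dy.
The integral becomes ∫ du/((u-4)(u-2)); decompose into partial fractions.

log(exp(y) - 4)/2 - log(exp(y) - 2)/2 + C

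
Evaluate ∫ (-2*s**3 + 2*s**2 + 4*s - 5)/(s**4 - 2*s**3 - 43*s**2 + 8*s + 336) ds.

-565*log(s - 7)/484 + 29*log(s - 3)/196 - 5814*log(s + 4)/5929 - 139/(77*s + 308) + C

Factor the denominator: (s - 7)*(s - 3)*(s + 4)**2.
Partial-fraction decomposition: -5814/(5929*(s + 4)) + 139/(77*(s + 4)**2) + 29/(196*(s - 3)) - 565/(484*(s - 7)).
Integrate each term; A/(s−a) gives A·log|s−a|; A/(s−a)² gives −A/(s−a).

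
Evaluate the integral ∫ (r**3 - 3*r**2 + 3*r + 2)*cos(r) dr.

Use integration by parts with u = r**3 - 3*r**2 + 3*r + 2, dv = cos(r) dr, so v = sin(r).
Apply parts 3 times (tabular method): alternate signs, differentiate u down to 0, integrate dv up.

r**3*sin(r) - 3*r**2*sin(r) + 3*r**2*cos(r) - 3*r*sin(r) - 6*r*cos(r) + 8*sin(r) - 3*cos(r) + C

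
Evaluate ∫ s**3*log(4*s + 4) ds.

Use integration by parts with u = log(4*s + 4), dv = s**3 ds.
Then du = 4/(4*s + 4) ds and v = s**4/4.

s**4*log(4*s + 4)/4 - s**4/16 + s**3/12 - s**2/8 + s/4 - log(s + 1)/4 + C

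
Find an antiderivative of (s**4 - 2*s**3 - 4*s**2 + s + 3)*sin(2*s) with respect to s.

-s**4*cos(2*s)/2 + s**3*sin(2*s) + s**3*cos(2*s) - 3*s**2*sin(2*s)/2 + 7*s**2*cos(2*s)/2 - 7*s*sin(2*s)/2 - 2*s*cos(2*s) + sin(2*s) - 13*cos(2*s)/4 + C

Use integration by parts with u = s**4 - 2*s**3 - 4*s**2 + s + 3, dv = sin(2*s) ds, so v = -cos(2*s)/2.
Apply parts 4 times (tabular method): alternate signs, differentiate u down to 0, integrate dv up.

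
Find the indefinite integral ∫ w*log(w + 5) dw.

Use integration by parts with u = log(w + 5), dv = w dw.
Then du = 1/(w + 5) dw and v = w**2/2.

w**2*log(w + 5)/2 - w**2/4 + 5*w/2 - 25*log(w + 5)/2 + C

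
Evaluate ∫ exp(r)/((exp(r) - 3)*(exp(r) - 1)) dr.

Let u = e^r, du = e^r dr.
The integral becomes ∫ du/((u-1)(u-3)); decompose into partial fractions.

log(exp(r) - 3)/2 - log(exp(r) - 1)/2 + C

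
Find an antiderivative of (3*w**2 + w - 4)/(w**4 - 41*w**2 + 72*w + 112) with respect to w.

607*log(w - 4)/3025 - log(w + 1)/75 - 68*log(w + 7)/363 - 48/(55*w - 220) + C

Factor the denominator: (w - 4)**2*(w + 1)*(w + 7).
Partial-fraction decomposition: -68/(363*(w + 7)) - 1/(75*(w + 1)) + 607/(3025*(w - 4)) + 48/(55*(w - 4)**2).
Integrate each term; A/(w−a) gives A·log|w−a|; A/(w−a)² gives −A/(w−a).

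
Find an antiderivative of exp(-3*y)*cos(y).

Let I denote the integral. Integrate by parts with u = cos(y), dv = exp(-3*y) dy, so v = -exp(-3*y)/3: I = -exp(-3*y)*cos(y)/3 − (1/3)·∫ exp(-3*y)*sin(y) dy.
Apply parts again with u = sin(y), dv = exp(-3*y) dy: ∫ exp(-3*y)*sin(y) dy = -exp(-3*y)*sin(y)/3 + (1/3)·I. Substituting back brings back I: I = exp(-3*y)*sin(y)/9 - exp(-3*y)*cos(y)/3 − (1/9)·I.
Solving for I: (1 + 1/9)·I equals the remaining terms, so I = (9/10)·(exp(-3*y)*sin(y)/9 - exp(-3*y)*cos(y)/3).

exp(-3*y)*sin(y)/10 - 3*exp(-3*y)*cos(y)/10 + C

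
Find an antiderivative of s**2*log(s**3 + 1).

s**3*log(s**3 + 1)/3 - s**3/3 + log(s**3 + 1)/3 + C

Let u = s**3 + 1, so du = (3*s**2) ds.
The integral becomes (1/3)·∫ log(u) du; integrate by parts with u′=log(u), dv′=du.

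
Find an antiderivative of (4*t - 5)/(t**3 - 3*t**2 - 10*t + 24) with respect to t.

11*log(t - 4)/14 - 3*log(t - 2)/10 - 17*log(t + 3)/35 + C

Factor the denominator: (t - 4)*(t - 2)*(t + 3).
Partial-fraction decomposition: -17/(35*(t + 3)) - 3/(10*(t - 2)) + 11/(14*(t - 4)).
Integrate each term: A/(t−a) contributes A·log|t−a|.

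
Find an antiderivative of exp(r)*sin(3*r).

Let I denote the integral. Integrate by parts with u = sin(3*r), dv = exp(r) dr, so v = exp(r): I = exp(r)*sin(3*r) − 3·∫ exp(r)*cos(3*r) dr.
Apply parts again with u = cos(3*r), dv = exp(r) dr: ∫ exp(r)*cos(3*r) dr = exp(r)*cos(3*r) + 3·I. Substituting back brings back I: I = exp(r)*sin(3*r) - 3*exp(r)*cos(3*r) − 9·I.
Solving for I: (1 + 9)·I equals the remaining terms, so I = (1/10)·(exp(r)*sin(3*r) - 3*exp(r)*cos(3*r)).

exp(r)*sin(3*r)/10 - 3*exp(r)*cos(3*r)/10 + C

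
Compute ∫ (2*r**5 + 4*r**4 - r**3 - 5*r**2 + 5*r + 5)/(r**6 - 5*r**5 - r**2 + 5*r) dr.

log(r) + 853*log(r - 5)/312 - 5*log(r - 1)/8 + log(r + 1)/12 - 31*log(r**2 + 1)/52 + 27*atan(r)/26 + C

Factor the denominator: r*(r - 5)*(r - 1)*(r + 1)*(r**2 + 1).
Partial-fraction decomposition: -(31*r - 27)/(26*(r**2 + 1)) + 1/(12*(r + 1)) - 5/(8*(r - 1)) + 853/(312*(r - 5)) + 1/r.
Integrate each term; A/(r−a) gives A·log|r−a|; the (Br+D)/(r²+p²) term gives a log and an atan.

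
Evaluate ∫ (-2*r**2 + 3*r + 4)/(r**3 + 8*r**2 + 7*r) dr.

Factor the denominator: r*(r + 1)*(r + 7).
Partial-fraction decomposition: -115/(42*(r + 7)) + 1/(6*(r + 1)) + 4/(7*r).
Integrate each term: A/(r−a) contributes A·log|r−a|.

4*log(r)/7 + log(r + 1)/6 - 115*log(r + 7)/42 + C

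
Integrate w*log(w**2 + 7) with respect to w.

Let u = w**2 + 7, so du = (2*w) dw.
The integral becomes (1/2)·∫ log(u) du; integrate by parts with u′=log(u), dv′=du.

w**2*log(w**2 + 7)/2 - w**2/2 + 7*log(w**2 + 7)/2 + C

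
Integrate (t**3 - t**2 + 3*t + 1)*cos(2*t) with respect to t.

t**3*sin(2*t)/2 - t**2*sin(2*t)/2 + 3*t**2*cos(2*t)/4 + 3*t*sin(2*t)/4 - t*cos(2*t)/2 + 3*sin(2*t)/4 + 3*cos(2*t)/8 + C

Use integration by parts with u = t**3 - t**2 + 3*t + 1, dv = cos(2*t) dt, so v = sin(2*t)/2.
Apply parts 3 times (tabular method): alternate signs, differentiate u down to 0, integrate dv up.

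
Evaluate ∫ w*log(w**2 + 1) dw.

w**2*log(w**2 + 1)/2 - w**2/2 + log(w**2 + 1)/2 + C

Let u = w**2 + 1, so du = (2*w) dw.
The integral becomes (1/2)·∫ log(u) du; integrate by parts with u′=log(u), dv′=du.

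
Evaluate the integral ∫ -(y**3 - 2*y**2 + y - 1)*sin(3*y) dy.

y**3*cos(3*y)/3 - y**2*sin(3*y)/3 - 2*y**2*cos(3*y)/3 + 4*y*sin(3*y)/9 + y*cos(3*y)/9 - sin(3*y)/27 - 5*cos(3*y)/27 + C

Use integration by parts with u = y**3 - 2*y**2 + y - 1, dv = -sin(3*y) dy, so v = cos(3*y)/3.
Apply parts 3 times (tabular method): alternate signs, differentiate u down to 0, integrate dv up.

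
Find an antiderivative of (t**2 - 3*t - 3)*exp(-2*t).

Use integration by parts with u = t**2 - 3*t - 3, dv = exp(-2*t) dt, so v = -exp(-2*t)/2.
Apply parts 2 times (tabular method): alternate signs, differentiate u down to 0, integrate dv up.

(-t**2 + 2*t + 4)*exp(-2*t)/2 + C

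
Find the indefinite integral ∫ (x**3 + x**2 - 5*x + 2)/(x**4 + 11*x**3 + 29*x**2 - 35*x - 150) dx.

Factor the denominator: (x - 2)*(x + 3)*(x + 5)**2.
Partial-fraction decomposition: 183/(196*(x + 5)) - 73/(14*(x + 5)**2) + 1/(20*(x + 3)) + 4/(245*(x - 2)).
Integrate each term; A/(x−a) gives A·log|x−a|; A/(x−a)² gives −A/(x−a).

4*log(x - 2)/245 + log(x + 3)/20 + 183*log(x + 5)/196 + 73/(14*x + 70) + C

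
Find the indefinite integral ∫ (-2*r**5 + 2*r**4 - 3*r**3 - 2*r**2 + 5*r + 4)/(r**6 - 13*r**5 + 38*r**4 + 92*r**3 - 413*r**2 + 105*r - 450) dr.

-13646*log(r - 6)/333 + 211539*log(r - 5)/5408 - 35*log(r + 3)/288 - 193*log(r**2 + 1)/25012 - 159*atan(r)/12506 - 1349/(52*r - 260) + C

Factor the denominator: (r - 6)*(r - 5)**2*(r + 3)*(r**2 + 1).
Partial-fraction decomposition: -(193*r + 159)/(12506*(r**2 + 1)) - 35/(288*(r + 3)) + 211539/(5408*(r - 5)) + 1349/(52*(r - 5)**2) - 13646/(333*(r - 6)).
Integrate each term; A/(r−a) gives A·log|r−a|; the (Br+D)/(r²+p²) term gives a log and an atan.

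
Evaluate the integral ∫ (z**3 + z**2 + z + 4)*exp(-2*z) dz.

Use integration by parts with u = z**3 + z**2 + z + 4, dv = exp(-2*z) dz, so v = -exp(-2*z)/2.
Apply parts 3 times (tabular method): alternate signs, differentiate u down to 0, integrate dv up.

(-4*z**3 - 10*z**2 - 14*z - 23)*exp(-2*z)/8 + C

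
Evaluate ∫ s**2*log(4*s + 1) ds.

s**3*log(4*s + 1)/3 - s**3/9 + s**2/24 - s/48 + log(4*s + 1)/192 + C

Use integration by parts with u = log(4*s + 1), dv = s**2 ds.
Then du = 4/(4*s + 1) ds and v = s**3/3.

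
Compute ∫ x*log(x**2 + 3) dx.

x**2*log(x**2 + 3)/2 - x**2/2 + 3*log(x**2 + 3)/2 + C

Let u = x**2 + 3, so du = (2*x) dx.
The integral becomes (1/2)·∫ log(u) du; integrate by parts with u′=log(u), dv′=du.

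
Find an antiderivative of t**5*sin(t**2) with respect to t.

-t**4*cos(t**2)/2 + t**2*sin(t**2) + cos(t**2) + C

Let u = t², du = 2t dt; rewrite as (1/2)∫ u^2·sin(1u) du.
Now integrate by parts 2 times.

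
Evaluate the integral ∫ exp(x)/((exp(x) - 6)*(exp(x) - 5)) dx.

Let u = e^x, du = e^x dx.
The integral becomes ∫ du/((u-5)(u-6)); decompose into partial fractions.

log(exp(x) - 6) - log(exp(x) - 5) + C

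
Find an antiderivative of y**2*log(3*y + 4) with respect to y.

y**3*log(3*y + 4)/3 - y**3/9 + 2*y**2/9 - 16*y/27 + 64*log(3*y + 4)/81 + C

Use integration by parts with u = log(3*y + 4), dv = y**2 dy.
Then du = 3/(3*y + 4) dy and v = y**3/3.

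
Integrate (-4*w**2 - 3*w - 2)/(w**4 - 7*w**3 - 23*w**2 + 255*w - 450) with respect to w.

Factor the denominator: (w - 5)**2*(w - 3)*(w + 6).
Partial-fraction decomposition: 128/(1089*(w + 6)) - 47/(36*(w - 3)) + 575/(484*(w - 5)) - 117/(22*(w - 5)**2).
Integrate each term; A/(w−a) gives A·log|w−a|; A/(w−a)² gives −A/(w−a).

575*log(w - 5)/484 - 47*log(w - 3)/36 + 128*log(w + 6)/1089 + 117/(22*w - 110) + C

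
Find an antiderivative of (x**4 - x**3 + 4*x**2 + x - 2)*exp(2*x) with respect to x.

Use integration by parts with u = x**4 - x**3 + 4*x**2 + x - 2, dv = exp(2*x) dx, so v = exp(2*x)/2.
Apply parts 4 times (tabular method): alternate signs, differentiate u down to 0, integrate dv up.

(4*x**4 - 12*x**3 + 34*x**2 - 30*x + 7)*exp(2*x)/8 + C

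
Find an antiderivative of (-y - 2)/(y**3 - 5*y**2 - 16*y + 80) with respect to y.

Factor the denominator: (y - 5)*(y - 4)*(y + 4).
Partial-fraction decomposition: 1/(36*(y + 4)) + 3/(4*(y - 4)) - 7/(9*(y - 5)).
Integrate each term: A/(y−a) contributes A·log|y−a|.

-7*log(y - 5)/9 + 3*log(y - 4)/4 + log(y + 4)/36 + C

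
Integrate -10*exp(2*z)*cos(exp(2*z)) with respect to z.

Let u = exp(2*z), so du = (2*exp(2*z)) dz.
Rewriting, the integral becomes -5·∫ cos(u) du = -5·sin(u).
Substituting back, u = exp(2*z).

-5*sin(exp(2*z)) + C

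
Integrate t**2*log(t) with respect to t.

Use integration by parts with u = log(t), dv = t**2 dt.
Then du = 1/t dt and v = t**3/3.

t**3*log(t)/3 - t**3/9 + C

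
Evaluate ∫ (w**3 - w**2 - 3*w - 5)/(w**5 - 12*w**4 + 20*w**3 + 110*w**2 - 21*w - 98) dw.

Factor the denominator: (w - 7)**2*(w - 1)*(w + 1)*(w + 2).
Partial-fraction decomposition: -11/(243*(w + 2)) + 1/(32*(w + 1)) - 1/(27*(w - 1)) + 397/(7776*(w - 7)) + 67/(108*(w - 7)**2).
Integrate each term; A/(w−a) gives A·log|w−a|; A/(w−a)² gives −A/(w−a).

397*log(w - 7)/7776 - log(w - 1)/27 + log(w + 1)/32 - 11*log(w + 2)/243 - 67/(108*w - 756) + C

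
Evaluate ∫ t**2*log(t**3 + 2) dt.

t**3*log(t**3 + 2)/3 - t**3/3 + 2*log(t**3 + 2)/3 + C

Let u = t**3 + 2, so du = (3*t**2) dt.
The integral becomes (1/3)·∫ log(u) du; integrate by parts with u′=log(u), dv′=du.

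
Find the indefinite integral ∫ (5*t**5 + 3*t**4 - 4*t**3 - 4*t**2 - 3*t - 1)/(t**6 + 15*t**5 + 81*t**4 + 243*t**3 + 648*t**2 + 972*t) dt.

Factor the denominator: t*(t + 3)*(t + 6)**2*(t**2 + 9).
Partial-fraction decomposition: -2*(446*t + 489)/(1215*(t**2 + 9)) + 18953/(4860*(t + 6)) - 6851/(162*(t + 6)**2) + 446/(243*(t + 3)) - 1/(972*t).
Integrate each term; A/(t−a) gives A·log|t−a|; the (Bt+D)/(t²+p²) term gives a log and an atan.

-log(t)/972 + 446*log(t + 3)/243 + 18953*log(t + 6)/4860 - 446*log(t**2 + 9)/1215 - 326*atan(t/3)/1215 + 6851/(162*t + 972) + C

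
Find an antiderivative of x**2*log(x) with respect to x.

x**3*log(x)/3 - x**3/9 + C

Use integration by parts with u = log(x), dv = x**2 dx.
Then du = 1/x dx and v = x**3/3.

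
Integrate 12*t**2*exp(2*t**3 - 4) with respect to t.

Let u = 2*t**3 - 4, so du = (6*t**2) dt.
Rewriting, the integral becomes 2·∫ e^u du = 2·e^u.
Substituting back, u = 2*t**3 - 4.

2*exp(2*t**3 - 4) + C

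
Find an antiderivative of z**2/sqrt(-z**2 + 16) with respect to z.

Substitute z = 4·sin(θ), so dz = 4·cos(θ) dθ and the radical becomes sqrt(-z**2 + 16) = 4·cos(θ) by the Pythagorean identity.
Integrate the resulting trig expression in θ, then back-substitute θ = asin(z/4), sin(θ) = z/4, cos(θ) = sqrt(-z**2 + 16)/4 (absorbing any constant into C).

-z*sqrt(-z**2 + 16)/2 + 8*asin(z/4) + C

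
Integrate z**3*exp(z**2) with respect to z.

Let u = z², du = 2z dz; rewrite as (1/2)∫ u^1·exp(1u) du.
Now integrate by parts 1 time.

(z**2 - 1)*exp(z**2)/2 + C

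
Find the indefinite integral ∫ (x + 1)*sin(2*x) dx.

-x*cos(2*x)/2 + sin(2*x)/4 - cos(2*x)/2 + C

Use integration by parts with u = x + 1, dv = sin(2*x) dx, so v = -cos(2*x)/2.
Apply parts 1 times (tabular method): alternate signs, differentiate u down to 0, integrate dv up.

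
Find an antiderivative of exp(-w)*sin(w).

Let I denote the integral. Integrate by parts with u = sin(w), dv = exp(-w) dw, so v = -exp(-w): I = -exp(-w)*sin(w) + ∫ exp(-w)*cos(w) dw.
Apply parts again with u = cos(w), dv = exp(-w) dw: ∫ exp(-w)*cos(w) dw = -exp(-w)*cos(w) − I. Substituting back brings back I: I = -exp(-w)*sin(w) - exp(-w)*cos(w) − I.
Solving for I: (1 + 1)·I equals the remaining terms, so I = (1/2)·(-exp(-w)*sin(w) - exp(-w)*cos(w)).

-exp(-w)*sin(w)/2 - exp(-w)*cos(w)/2 + C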